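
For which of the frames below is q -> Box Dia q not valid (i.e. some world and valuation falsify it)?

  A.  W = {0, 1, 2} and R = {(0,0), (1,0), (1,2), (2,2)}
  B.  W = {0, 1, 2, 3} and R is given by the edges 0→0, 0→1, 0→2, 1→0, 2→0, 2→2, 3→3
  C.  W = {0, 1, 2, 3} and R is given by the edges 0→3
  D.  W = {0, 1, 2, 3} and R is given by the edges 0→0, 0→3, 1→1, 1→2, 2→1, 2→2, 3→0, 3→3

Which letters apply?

A, C

The schema q -> Box Dia q is axiom B; it is valid on a frame iff R is symmetric.
(A) R is not symmetric (1 R 0 but not 0 R 1), so the schema fails here.
(B) R is symmetric (every R-edge is matched by its reverse), so the schema is valid here.
(C) R is not symmetric (0 R 3 but not 3 R 0), so the schema fails here.
(D) R is symmetric (every R-edge is matched by its reverse), so the schema is valid here.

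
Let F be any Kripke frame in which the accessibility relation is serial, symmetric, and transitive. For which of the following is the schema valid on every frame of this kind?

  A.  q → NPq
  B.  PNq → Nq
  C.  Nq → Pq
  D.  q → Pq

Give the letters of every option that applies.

A serial symmetric transitive relation is reflexive (take any v with uRv; symmetry gives vRu and transitivity gives uRu), hence an equivalence relation.
(A) q → NPq (axiom B) characterises the symmetric frames. Every such R is symmetric — valid.
(B) PNq → Nq (the dual of axiom 5) characterises the euclidean frames. Every such R is euclidean — valid.
(C) Nq → Pq is axiom D; it is valid on a frame exactly when R is serial. Every such R is serial, so valid.
(D) q → Pq is the dual of axiom T; it is valid on a frame exactly when R is reflexive. Every such R is reflexive, so valid.

A, B, C, D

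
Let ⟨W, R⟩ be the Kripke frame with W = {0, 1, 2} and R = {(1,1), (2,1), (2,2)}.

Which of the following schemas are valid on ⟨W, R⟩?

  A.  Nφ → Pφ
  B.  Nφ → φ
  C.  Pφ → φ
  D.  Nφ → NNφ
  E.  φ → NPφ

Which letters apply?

D

R is not reflexive: not 0 R 0.
R is not symmetric: 2 R 1 but not 1 R 2.
R is transitive: R is closed under composition.
R is not serial: 0 has no R-successor.
R is not a subset of the identity: 2 R 1 with 2 ≠ 1.
(A) axiom D: valid iff R is serial. R is not serial — not valid.
(B) Nφ → φ is axiom T, which corresponds to reflexivity. R is not reflexive — not valid.
(C) Pφ → φ (the converse of T) corresponds to R being a subset of the identity. Here R ⊄ identity, so not valid.
(D) axiom 4: valid iff R is transitive. R is transitive — valid.
(E) φ → NPφ is axiom B; it is valid on a frame exactly when R is symmetric. R is not symmetric, so not valid.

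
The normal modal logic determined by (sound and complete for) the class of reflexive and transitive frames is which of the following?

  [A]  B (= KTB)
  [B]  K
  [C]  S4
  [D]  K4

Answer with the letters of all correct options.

(A) B (= KTB) is determined by the class of reflexive and symmetric frames.
(B) K is determined by the class of arbitrary frames.
(C) S4 is determined by exactly this class.
(D) K4 is determined by the class of transitive frames.

C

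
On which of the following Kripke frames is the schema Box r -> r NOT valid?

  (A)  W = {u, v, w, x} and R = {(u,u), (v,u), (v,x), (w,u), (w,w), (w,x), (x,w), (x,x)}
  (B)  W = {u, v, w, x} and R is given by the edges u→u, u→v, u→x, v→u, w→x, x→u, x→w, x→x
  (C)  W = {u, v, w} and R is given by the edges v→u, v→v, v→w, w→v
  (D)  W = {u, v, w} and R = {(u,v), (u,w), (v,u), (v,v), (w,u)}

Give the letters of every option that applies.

The schema Box r -> r is axiom T; it is valid on a frame iff R is reflexive.
(A) R is not reflexive (not v R v), so the schema fails here.
(B) R is not reflexive (not v R v), so the schema fails here.
(C) R is not reflexive (not u R u), so the schema fails here.
(D) R is not reflexive (not u R u), so the schema fails here.

A, B, C, D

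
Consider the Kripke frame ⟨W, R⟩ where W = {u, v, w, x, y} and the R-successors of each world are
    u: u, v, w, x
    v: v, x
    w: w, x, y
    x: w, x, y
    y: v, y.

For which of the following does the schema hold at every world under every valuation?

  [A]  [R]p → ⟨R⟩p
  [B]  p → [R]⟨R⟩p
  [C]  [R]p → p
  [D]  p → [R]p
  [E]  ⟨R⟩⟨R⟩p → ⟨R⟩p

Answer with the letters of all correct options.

A, C

R is reflexive: each world relates to itself.
R is not symmetric: u R v but not v R u.
R is not transitive: u R w and w R y but not u R y.
R is serial: every world has an R-successor.
R is not a subset of the identity: u R v with u ≠ v.
(A) [R]p → ⟨R⟩p is axiom D; it is valid on a frame exactly when R is serial. R is serial, so valid.
(B) p → [R]⟨R⟩p (axiom B) characterises the symmetric frames. R is not symmetric — not valid.
(C) [R]p → p is axiom T; it is valid on a frame exactly when R is reflexive. R is reflexive, so valid.
(D) p → [R]p is equivalent to ◇p→p; it holds exactly when R ⊆ identity. Here R ⊄ identity — not valid.
(E) ⟨R⟩⟨R⟩p → ⟨R⟩p (the dual of axiom 4) characterises the transitive frames. R is not transitive — not valid.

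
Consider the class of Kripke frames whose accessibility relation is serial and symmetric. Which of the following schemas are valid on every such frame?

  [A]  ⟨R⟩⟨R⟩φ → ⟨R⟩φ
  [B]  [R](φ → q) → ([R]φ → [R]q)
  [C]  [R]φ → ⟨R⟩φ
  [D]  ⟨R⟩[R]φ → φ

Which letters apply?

B, C, D

(A) ⟨R⟩⟨R⟩φ → ⟨R⟩φ (the dual of axiom 4) characterises the transitive frames. Such an R need not be transitive — not valid.
(B) [R](φ → q) → ([R]φ → [R]q) is axiom K, valid on every Kripke frame — valid.
(C) [R]φ → ⟨R⟩φ is axiom D; it is valid on a frame exactly when R is serial. Every such R is serial, so valid.
(D) ⟨R⟩[R]φ → φ (the dual of axiom B) characterises the symmetric frames. Every such R is symmetric — valid.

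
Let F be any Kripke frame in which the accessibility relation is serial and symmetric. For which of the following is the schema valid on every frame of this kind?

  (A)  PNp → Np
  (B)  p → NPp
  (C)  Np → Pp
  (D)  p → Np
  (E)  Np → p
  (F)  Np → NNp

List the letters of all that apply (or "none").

(A) PNp → Np is the dual of axiom 5; it is valid on a frame exactly when R is euclidean. Such an R need not be euclidean, so not valid.
(B) p → NPp is axiom B, which corresponds to symmetry. Every such R is symmetric — valid.
(C) Np → Pp is axiom D; it is valid on a frame exactly when R is serial. Every such R is serial, so valid.
(D) p → Np is valid only on frames where every R-edge is a self-loop. Such an R need not be a subset of the identity — not valid.
(E) axiom T: valid iff R is reflexive. Such an R need not be reflexive — not valid.
(F) Np → NNp is axiom 4, which corresponds to transitivity. Such an R need not be transitive — not valid.

B, C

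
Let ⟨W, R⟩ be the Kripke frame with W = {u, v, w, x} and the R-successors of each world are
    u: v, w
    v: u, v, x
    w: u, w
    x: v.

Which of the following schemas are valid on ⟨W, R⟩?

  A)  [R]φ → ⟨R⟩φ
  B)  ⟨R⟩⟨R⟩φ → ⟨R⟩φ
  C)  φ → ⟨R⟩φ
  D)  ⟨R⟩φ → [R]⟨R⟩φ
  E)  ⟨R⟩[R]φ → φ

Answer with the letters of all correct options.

R is not reflexive: not u R u.
R is symmetric: every R-edge is matched by its reverse.
R is not transitive: u R v and v R u but not u R u.
R is not euclidean: u R v and u R w but not v R w.
R is serial: every world has an R-successor.
(A) [R]φ → ⟨R⟩φ (axiom D) characterises the serial frames. R is serial — valid.
(B) ⟨R⟩⟨R⟩φ → ⟨R⟩φ is the dual of axiom 4; it is valid on a frame exactly when R is transitive. R is not transitive, so not valid.
(C) the dual of axiom T: valid iff R is reflexive. R is not reflexive — not valid.
(D) ⟨R⟩φ → [R]⟨R⟩φ (axiom 5) characterises the euclidean frames. R is not euclidean — not valid.
(E) ⟨R⟩[R]φ → φ is the dual of axiom B; it is valid on a frame exactly when R is symmetric. R is symmetric, so valid.

A, E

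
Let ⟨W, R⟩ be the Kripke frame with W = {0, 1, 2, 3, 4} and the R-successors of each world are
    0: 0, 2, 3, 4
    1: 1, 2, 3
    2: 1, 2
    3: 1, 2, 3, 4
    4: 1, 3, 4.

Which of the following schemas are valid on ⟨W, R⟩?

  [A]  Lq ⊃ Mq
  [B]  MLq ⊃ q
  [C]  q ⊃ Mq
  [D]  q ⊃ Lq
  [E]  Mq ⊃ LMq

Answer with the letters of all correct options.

A, C

R is reflexive: each world relates to itself.
R is not symmetric: 0 R 2 but not 2 R 0.
R is not euclidean: 0 R 2 and 0 R 0 but not 2 R 0.
R is serial: every world has an R-successor.
R is not a subset of the identity: 0 R 2 with 0 ≠ 2.
(A) axiom D: valid iff R is serial. R is serial — valid.
(B) MLq ⊃ q is the dual of axiom B; it is valid on a frame exactly when R is symmetric. R is not symmetric, so not valid.
(C) q ⊃ Mq is the dual of axiom T; it is valid on a frame exactly when R is reflexive. R is reflexive, so valid.
(D) q ⊃ Lq (equivalent to ◇p→p) corresponds to R being a subset of the identity. Here R ⊄ identity, so not valid.
(E) Mq ⊃ LMq is axiom 5, which corresponds to the euclidean property. R is not euclidean — not valid.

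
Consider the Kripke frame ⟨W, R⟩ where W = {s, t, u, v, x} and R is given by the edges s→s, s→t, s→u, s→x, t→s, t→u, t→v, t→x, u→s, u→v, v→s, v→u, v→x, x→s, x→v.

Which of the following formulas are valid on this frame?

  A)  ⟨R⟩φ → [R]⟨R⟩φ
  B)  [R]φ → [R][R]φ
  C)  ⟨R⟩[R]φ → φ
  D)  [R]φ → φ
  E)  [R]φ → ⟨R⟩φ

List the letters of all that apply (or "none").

E

R is not reflexive: not t R t.
R is not symmetric: t R u but not u R t.
R is not transitive: s R t and t R v but not s R v.
R is not euclidean: s R u and s R t but not u R t.
R is serial: every world has an R-successor.
(A) axiom 5: valid iff R is euclidean. R is not euclidean — not valid.
(B) [R]φ → [R][R]φ is axiom 4; it is valid on a frame exactly when R is transitive. R is not transitive, so not valid.
(C) the dual of axiom B: valid iff R is symmetric. R is not symmetric — not valid.
(D) [R]φ → φ is axiom T; it is valid on a frame exactly when R is reflexive. R is not reflexive, so not valid.
(E) axiom D: valid iff R is serial. R is serial — valid.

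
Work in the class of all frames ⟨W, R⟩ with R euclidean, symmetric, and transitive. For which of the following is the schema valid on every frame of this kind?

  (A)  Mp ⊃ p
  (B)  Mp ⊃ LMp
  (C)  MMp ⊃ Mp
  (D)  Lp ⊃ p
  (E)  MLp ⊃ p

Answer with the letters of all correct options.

B, C, E

(A) Mp ⊃ p is the converse of T; it holds exactly when R ⊆ identity. Such an R need not be a subset of the identity — not valid.
(B) Mp ⊃ LMp is axiom 5; it is valid on a frame exactly when R is euclidean. Every such R is euclidean, so valid.
(C) MMp ⊃ Mp (the dual of axiom 4) characterises the transitive frames. Every such R is transitive — valid.
(D) axiom T: valid iff R is reflexive. Such an R need not be reflexive — not valid.
(E) the dual of axiom B: valid iff R is symmetric. Every such R is symmetric — valid.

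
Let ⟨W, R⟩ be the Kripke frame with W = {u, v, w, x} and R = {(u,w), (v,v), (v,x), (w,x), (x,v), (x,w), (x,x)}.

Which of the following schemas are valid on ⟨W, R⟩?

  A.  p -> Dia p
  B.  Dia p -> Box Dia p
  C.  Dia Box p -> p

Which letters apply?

R is not reflexive: not u R u.
R is not symmetric: u R w but not w R u.
R is not euclidean: x R v and x R w but not v R w.
(A) the dual of axiom T: valid iff R is reflexive. R is not reflexive — not valid.
(B) axiom 5: valid iff R is euclidean. R is not euclidean — not valid.
(C) the dual of axiom B: valid iff R is symmetric. R is not symmetric — not valid.

none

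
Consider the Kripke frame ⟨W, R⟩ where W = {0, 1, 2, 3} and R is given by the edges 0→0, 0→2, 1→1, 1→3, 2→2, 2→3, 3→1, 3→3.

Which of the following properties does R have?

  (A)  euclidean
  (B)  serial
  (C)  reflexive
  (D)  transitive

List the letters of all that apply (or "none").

(A) not euclidean: 0 R 2 and 0 R 0 but not 2 R 0.
(B) serial: every world has an R-successor.
(C) reflexive: each world relates to itself.
(D) not transitive: 0 R 2 and 2 R 3 but not 0 R 3.

B, C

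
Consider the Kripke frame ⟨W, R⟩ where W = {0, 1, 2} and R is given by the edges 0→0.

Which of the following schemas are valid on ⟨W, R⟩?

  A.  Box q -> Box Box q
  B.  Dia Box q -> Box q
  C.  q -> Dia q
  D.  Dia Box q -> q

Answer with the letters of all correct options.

R is not reflexive: not 1 R 1.
R is symmetric: every R-edge is matched by its reverse.
R is transitive: R is closed under composition.
R is euclidean: any two R-successors of the same world are R-related.
(A) Box q -> Box Box q (axiom 4) characterises the transitive frames. R is transitive — valid.
(B) the dual of axiom 5: valid iff R is euclidean. R is euclidean — valid.
(C) q -> Dia q is the dual of axiom T; it is valid on a frame exactly when R is reflexive. R is not reflexive, so not valid.
(D) the dual of axiom B: valid iff R is symmetric. R is symmetric — valid.

A, B, D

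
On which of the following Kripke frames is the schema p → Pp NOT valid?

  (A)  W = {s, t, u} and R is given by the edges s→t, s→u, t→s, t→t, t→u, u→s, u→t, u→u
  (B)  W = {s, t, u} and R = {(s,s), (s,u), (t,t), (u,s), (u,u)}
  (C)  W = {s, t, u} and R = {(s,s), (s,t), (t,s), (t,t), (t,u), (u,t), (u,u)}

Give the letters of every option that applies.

A

The schema p → Pp is the dual of axiom T; it is valid on a frame iff R is reflexive.
(A) R is not reflexive (not s R s), so the schema fails here.
(B) R is reflexive (each world relates to itself), so the schema is valid here.
(C) R is reflexive (each world relates to itself), so the schema is valid here.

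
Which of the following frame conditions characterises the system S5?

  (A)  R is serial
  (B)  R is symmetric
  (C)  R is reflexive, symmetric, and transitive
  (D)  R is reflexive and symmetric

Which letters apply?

C

(A) this class determines D, not S5.
(B) this class determines KB, not S5.
(C) S5 is sound and complete for exactly this class.
(D) this class determines B (= KTB), not S5.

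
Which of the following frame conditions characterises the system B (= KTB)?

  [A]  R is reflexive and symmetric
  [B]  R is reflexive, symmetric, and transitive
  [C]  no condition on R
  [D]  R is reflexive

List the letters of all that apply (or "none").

A

(A) B (= KTB) is sound and complete for exactly this class.
(B) this class determines S5, not B (= KTB).
(C) this class determines K, not B (= KTB).
(D) this class determines T (= KT), not B (= KTB).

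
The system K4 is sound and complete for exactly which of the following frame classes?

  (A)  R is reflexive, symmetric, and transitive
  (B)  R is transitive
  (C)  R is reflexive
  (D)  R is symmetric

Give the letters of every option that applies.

(A) this class determines S5, not K4.
(B) K4 is sound and complete for exactly this class.
(C) this class determines T (= KT), not K4.
(D) this class determines KB, not K4.

B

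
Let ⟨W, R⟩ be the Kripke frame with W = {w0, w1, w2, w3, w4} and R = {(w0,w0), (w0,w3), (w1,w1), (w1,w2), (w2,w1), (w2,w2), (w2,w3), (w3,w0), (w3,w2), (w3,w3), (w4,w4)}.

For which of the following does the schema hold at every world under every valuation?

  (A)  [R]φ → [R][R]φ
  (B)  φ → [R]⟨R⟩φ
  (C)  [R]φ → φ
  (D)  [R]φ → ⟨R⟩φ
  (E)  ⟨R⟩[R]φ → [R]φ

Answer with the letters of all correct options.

R is reflexive: each world relates to itself.
R is symmetric: every R-edge is matched by its reverse.
R is not transitive: w0 R w3 and w3 R w2 but not w0 R w2.
R is not euclidean: w2 R w1 and w2 R w3 but not w1 R w3.
R is serial: every world has an R-successor.
(A) [R]φ → [R][R]φ is axiom 4, which corresponds to transitivity. R is not transitive — not valid.
(B) φ → [R]⟨R⟩φ is axiom B, which corresponds to symmetry. R is symmetric — valid.
(C) [R]φ → φ is axiom T; it is valid on a frame exactly when R is reflexive. R is reflexive, so valid.
(D) [R]φ → ⟨R⟩φ (axiom D) characterises the serial frames. R is serial — valid.
(E) ⟨R⟩[R]φ → [R]φ (the dual of axiom 5) characterises the euclidean frames. R is not euclidean — not valid.

B, C, D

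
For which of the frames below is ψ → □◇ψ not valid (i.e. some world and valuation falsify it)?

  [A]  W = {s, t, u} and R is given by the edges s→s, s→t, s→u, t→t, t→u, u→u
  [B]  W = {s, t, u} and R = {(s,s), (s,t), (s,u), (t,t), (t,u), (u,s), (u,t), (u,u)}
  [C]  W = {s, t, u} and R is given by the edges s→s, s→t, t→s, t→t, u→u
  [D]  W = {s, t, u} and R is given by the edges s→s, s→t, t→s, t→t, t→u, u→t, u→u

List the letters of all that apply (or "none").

A, B

The schema ψ → □◇ψ is axiom B; it is valid on a frame iff R is symmetric.
(A) R is not symmetric (s R t but not t R s), so the schema fails here.
(B) R is not symmetric (s R t but not t R s), so the schema fails here.
(C) R is symmetric (every R-edge is matched by its reverse), so the schema is valid here.
(D) R is symmetric (every R-edge is matched by its reverse), so the schema is valid here.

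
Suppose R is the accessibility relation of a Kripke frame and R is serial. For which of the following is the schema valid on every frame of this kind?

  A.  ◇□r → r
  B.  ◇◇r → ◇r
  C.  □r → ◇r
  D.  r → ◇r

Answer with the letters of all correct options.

(A) ◇□r → r (the dual of axiom B) characterises the symmetric frames. Such an R need not be symmetric — not valid.
(B) ◇◇r → ◇r is the dual of axiom 4; it is valid on a frame exactly when R is transitive. Such an R need not be transitive, so not valid.
(C) □r → ◇r (axiom D) characterises the serial frames. Every such R is serial — valid.
(D) r → ◇r (the dual of axiom T) characterises the reflexive frames. Such an R need not be reflexive — not valid.

C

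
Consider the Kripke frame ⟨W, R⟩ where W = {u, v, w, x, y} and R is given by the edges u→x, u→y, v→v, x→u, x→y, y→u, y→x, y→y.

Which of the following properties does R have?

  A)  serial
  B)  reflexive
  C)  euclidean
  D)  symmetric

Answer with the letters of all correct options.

(A) not serial: w has no R-successor.
(B) not reflexive: not u R u.
(C) not euclidean: u R x and u R x but not x R x.
(D) symmetric: every R-edge is matched by its reverse.

D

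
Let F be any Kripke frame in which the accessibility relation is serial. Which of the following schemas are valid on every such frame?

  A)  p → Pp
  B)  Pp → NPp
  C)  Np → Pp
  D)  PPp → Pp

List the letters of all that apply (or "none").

(A) p → Pp (the dual of axiom T) characterises the reflexive frames. Such an R need not be reflexive — not valid.
(B) Pp → NPp is axiom 5; it is valid on a frame exactly when R is euclidean. Such an R need not be euclidean, so not valid.
(C) Np → Pp is axiom D; it is valid on a frame exactly when R is serial. Every such R is serial, so valid.
(D) PPp → Pp is the dual of axiom 4; it is valid on a frame exactly when R is transitive. Such an R need not be transitive, so not valid.

C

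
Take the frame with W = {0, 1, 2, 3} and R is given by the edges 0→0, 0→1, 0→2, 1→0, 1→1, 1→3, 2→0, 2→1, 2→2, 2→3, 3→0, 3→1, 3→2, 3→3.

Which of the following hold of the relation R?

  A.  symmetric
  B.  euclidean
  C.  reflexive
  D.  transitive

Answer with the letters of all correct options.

(A) not symmetric: 2 R 1 but not 1 R 2.
(B) not euclidean: 0 R 1 and 0 R 2 but not 1 R 2.
(C) reflexive: each world relates to itself.
(D) not transitive: 0 R 1 and 1 R 3 but not 0 R 3.

C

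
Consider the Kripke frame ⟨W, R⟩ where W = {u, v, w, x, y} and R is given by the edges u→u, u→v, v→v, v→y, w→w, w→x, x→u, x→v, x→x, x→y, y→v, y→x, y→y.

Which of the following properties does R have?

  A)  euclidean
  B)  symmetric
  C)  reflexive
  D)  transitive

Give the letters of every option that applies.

(A) not euclidean: u R v and u R u but not v R u.
(B) not symmetric: u R v but not v R u.
(C) reflexive: each world relates to itself.
(D) not transitive: u R v and v R y but not u R y.

C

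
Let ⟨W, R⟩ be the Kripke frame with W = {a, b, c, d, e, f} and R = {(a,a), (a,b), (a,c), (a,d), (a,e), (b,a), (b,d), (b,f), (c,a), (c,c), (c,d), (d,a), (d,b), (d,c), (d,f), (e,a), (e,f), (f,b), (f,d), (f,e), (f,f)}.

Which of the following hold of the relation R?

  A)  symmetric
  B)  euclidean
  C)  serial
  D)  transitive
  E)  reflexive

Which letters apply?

A, C

(A) symmetric: every R-edge is matched by its reverse.
(B) not euclidean: a R b and a R c but not b R c.
(C) serial: every world has an R-successor.
(D) not transitive: a R b and b R f but not a R f.
(E) not reflexive: not b R b.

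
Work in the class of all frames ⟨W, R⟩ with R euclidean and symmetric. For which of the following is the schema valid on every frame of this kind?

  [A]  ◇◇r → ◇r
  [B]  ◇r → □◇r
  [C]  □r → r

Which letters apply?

A, B

A symmetric euclidean relation is transitive (uRv and vRw give vRu by symmetry, then uRw by the euclidean condition, applied at v).
(A) the dual of axiom 4: valid iff R is transitive. Every such R is transitive — valid.
(B) axiom 5: valid iff R is euclidean. Every such R is euclidean — valid.
(C) □r → r is axiom T; it is valid on a frame exactly when R is reflexive. Such an R need not be reflexive, so not valid.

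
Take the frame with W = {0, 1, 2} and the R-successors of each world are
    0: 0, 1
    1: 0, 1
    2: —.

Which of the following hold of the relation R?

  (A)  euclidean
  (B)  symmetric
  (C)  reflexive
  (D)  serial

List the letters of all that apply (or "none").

A, B

(A) euclidean: any two R-successors of the same world are R-related.
(B) symmetric: every R-edge is matched by its reverse.
(C) not reflexive: not 2 R 2.
(D) not serial: 2 has no R-successor.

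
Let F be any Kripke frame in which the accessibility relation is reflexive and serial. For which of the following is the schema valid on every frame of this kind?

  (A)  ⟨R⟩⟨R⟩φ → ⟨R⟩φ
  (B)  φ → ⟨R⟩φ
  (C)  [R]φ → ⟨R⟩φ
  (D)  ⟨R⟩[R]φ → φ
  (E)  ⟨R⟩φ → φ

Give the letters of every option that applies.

(A) ⟨R⟩⟨R⟩φ → ⟨R⟩φ is the dual of axiom 4; it is valid on a frame exactly when R is transitive. Such an R need not be transitive, so not valid.
(B) the dual of axiom T: valid iff R is reflexive. Every such R is reflexive — valid.
(C) [R]φ → ⟨R⟩φ is axiom D; it is valid on a frame exactly when R is serial. Every such R is serial, so valid.
(D) the dual of axiom B: valid iff R is symmetric. Such an R need not be symmetric — not valid.
(E) ⟨R⟩φ → φ (the converse of T) corresponds to R being a subset of the identity. Such an R need not be a subset of the identity, so not valid.

B, C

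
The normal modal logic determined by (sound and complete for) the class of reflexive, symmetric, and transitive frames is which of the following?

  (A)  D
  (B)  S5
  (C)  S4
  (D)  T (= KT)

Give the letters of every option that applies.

(A) D is determined by the class of serial frames.
(B) S5 is determined by exactly this class.
(C) S4 is determined by the class of reflexive and transitive frames.
(D) T (= KT) is determined by the class of reflexive frames.

B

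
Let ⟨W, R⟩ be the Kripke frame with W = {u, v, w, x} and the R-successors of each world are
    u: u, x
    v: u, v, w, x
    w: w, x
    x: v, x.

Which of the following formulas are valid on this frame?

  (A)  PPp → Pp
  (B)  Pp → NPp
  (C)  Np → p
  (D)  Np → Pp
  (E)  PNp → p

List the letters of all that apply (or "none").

R is reflexive: each world relates to itself.
R is not symmetric: u R x but not x R u.
R is not transitive: u R x and x R v but not u R v.
R is not euclidean: u R x and u R u but not x R u.
R is serial: every world has an R-successor.
(A) PPp → Pp (the dual of axiom 4) characterises the transitive frames. R is not transitive — not valid.
(B) axiom 5: valid iff R is euclidean. R is not euclidean — not valid.
(C) axiom T: valid iff R is reflexive. R is reflexive — valid.
(D) axiom D: valid iff R is serial. R is serial — valid.
(E) the dual of axiom B: valid iff R is symmetric. R is not symmetric — not valid.

C, D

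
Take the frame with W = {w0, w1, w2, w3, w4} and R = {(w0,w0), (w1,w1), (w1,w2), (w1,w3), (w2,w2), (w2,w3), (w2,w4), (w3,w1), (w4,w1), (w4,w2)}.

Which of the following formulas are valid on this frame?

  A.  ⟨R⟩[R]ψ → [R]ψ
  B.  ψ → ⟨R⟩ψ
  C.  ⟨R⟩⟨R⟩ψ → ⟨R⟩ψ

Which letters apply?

none

R is not reflexive: not w3 R w3.
R is not transitive: w1 R w2 and w2 R w4 but not w1 R w4.
R is not euclidean: w1 R w2 and w1 R w1 but not w2 R w1.
(A) ⟨R⟩[R]ψ → [R]ψ is the dual of axiom 5, which corresponds to the euclidean property. R is not euclidean — not valid.
(B) ψ → ⟨R⟩ψ is the dual of axiom T; it is valid on a frame exactly when R is reflexive. R is not reflexive, so not valid.
(C) ⟨R⟩⟨R⟩ψ → ⟨R⟩ψ (the dual of axiom 4) characterises the transitive frames. R is not transitive — not valid.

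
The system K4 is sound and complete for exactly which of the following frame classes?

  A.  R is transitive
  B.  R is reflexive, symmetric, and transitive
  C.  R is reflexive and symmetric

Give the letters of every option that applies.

A

(A) K4 is sound and complete for exactly this class.
(B) this class determines S5, not K4.
(C) this class determines B (= KTB), not K4.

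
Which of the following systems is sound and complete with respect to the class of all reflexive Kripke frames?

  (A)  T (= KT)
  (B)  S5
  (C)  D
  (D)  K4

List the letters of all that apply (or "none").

(A) T (= KT) is determined by exactly this class.
(B) S5 is determined by the class of reflexive, symmetric, and transitive frames.
(C) D is determined by the class of serial frames.
(D) K4 is determined by the class of transitive frames.

A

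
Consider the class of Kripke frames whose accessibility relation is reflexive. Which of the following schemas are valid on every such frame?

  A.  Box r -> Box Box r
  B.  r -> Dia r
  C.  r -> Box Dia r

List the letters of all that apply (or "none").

B

A reflexive relation is serial.
(A) Box r -> Box Box r (axiom 4) characterises the transitive frames. Such an R need not be transitive — not valid.
(B) r -> Dia r is the dual of axiom T; it is valid on a frame exactly when R is reflexive. Every such R is reflexive, so valid.
(C) r -> Box Dia r is axiom B; it is valid on a frame exactly when R is symmetric. Such an R need not be symmetric, so not valid.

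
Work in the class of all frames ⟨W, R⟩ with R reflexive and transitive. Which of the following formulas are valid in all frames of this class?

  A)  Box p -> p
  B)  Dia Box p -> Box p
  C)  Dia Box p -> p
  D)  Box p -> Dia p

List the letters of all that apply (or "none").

A, D

Reflexive relations are serial.
(A) axiom T: valid iff R is reflexive. Every such R is reflexive — valid.
(B) Dia Box p -> Box p is the dual of axiom 5; it is valid on a frame exactly when R is euclidean. Such an R need not be euclidean, so not valid.
(C) Dia Box p -> p is the dual of axiom B, which corresponds to symmetry. Such an R need not be symmetric — not valid.
(D) Box p -> Dia p is axiom D; it is valid on a frame exactly when R is serial. Every such R is serial, so valid.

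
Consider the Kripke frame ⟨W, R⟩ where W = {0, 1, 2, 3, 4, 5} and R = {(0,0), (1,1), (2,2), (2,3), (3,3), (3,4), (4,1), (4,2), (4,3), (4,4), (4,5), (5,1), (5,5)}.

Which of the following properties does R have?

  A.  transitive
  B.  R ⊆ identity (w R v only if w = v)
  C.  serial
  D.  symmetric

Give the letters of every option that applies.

(A) not transitive: 2 R 3 and 3 R 4 but not 2 R 4.
(B) not ⊆ identity: 2 R 3 with 2 ≠ 3.
(C) serial: every world has an R-successor.
(D) not symmetric: 2 R 3 but not 3 R 2.

C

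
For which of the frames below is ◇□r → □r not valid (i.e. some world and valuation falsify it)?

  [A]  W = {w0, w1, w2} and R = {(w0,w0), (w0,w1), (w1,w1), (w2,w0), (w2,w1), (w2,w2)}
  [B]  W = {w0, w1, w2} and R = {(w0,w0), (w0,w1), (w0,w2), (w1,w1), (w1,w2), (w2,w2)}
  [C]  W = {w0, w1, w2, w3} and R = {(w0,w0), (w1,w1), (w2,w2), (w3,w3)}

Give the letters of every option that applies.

A, B

The schema ◇□r → □r is the dual of axiom 5; it is valid on a frame iff R is euclidean.
(A) R is not euclidean (w0 R w1 and w0 R w0 but not w1 R w0), so the schema fails here.
(B) R is not euclidean (w0 R w1 and w0 R w0 but not w1 R w0), so the schema fails here.
(C) R is euclidean (any two R-successors of the same world are R-related), so the schema is valid here.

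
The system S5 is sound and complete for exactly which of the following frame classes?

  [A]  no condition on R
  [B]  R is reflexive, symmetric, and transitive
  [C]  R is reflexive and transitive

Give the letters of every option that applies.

(A) this class determines K, not S5.
(B) S5 is sound and complete for exactly this class.
(C) this class determines S4, not S5.

B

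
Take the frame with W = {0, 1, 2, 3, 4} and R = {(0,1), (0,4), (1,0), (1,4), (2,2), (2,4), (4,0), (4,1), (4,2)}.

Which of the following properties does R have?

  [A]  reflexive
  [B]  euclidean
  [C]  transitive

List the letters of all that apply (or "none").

none

(A) not reflexive: not 0 R 0.
(B) not euclidean: 4 R 0 and 4 R 2 but not 0 R 2.
(C) not transitive: 0 R 1 and 1 R 0 but not 0 R 0.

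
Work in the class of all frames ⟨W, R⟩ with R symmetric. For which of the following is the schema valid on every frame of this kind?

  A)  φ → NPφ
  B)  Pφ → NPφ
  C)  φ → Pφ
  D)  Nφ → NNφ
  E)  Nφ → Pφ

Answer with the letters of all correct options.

A

(A) φ → NPφ is axiom B, which corresponds to symmetry. Every such R is symmetric — valid.
(B) axiom 5: valid iff R is euclidean. Such an R need not be euclidean — not valid.
(C) φ → Pφ is the dual of axiom T; it is valid on a frame exactly when R is reflexive. Such an R need not be reflexive, so not valid.
(D) axiom 4: valid iff R is transitive. Such an R need not be transitive — not valid.
(E) Nφ → Pφ (axiom D) characterises the serial frames. Such an R need not be serial — not valid.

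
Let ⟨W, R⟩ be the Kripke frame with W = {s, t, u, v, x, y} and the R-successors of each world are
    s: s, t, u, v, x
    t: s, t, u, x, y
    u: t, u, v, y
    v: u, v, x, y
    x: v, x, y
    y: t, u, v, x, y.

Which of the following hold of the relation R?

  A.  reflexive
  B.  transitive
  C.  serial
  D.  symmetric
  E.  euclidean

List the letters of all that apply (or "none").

(A) reflexive: each world relates to itself.
(B) not transitive: s R t and t R y but not s R y.
(C) serial: every world has an R-successor.
(D) not symmetric: s R u but not u R s.
(E) not euclidean: s R t and s R v but not t R v.

A, C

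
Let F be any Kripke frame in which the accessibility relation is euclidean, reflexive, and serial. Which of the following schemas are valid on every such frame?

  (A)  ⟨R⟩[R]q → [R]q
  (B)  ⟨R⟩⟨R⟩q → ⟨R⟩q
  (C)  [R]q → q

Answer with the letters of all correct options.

A, B, C

A relation that is euclidean, reflexive, and serial is also symmetric and transitive.
(A) the dual of axiom 5: valid iff R is euclidean. Every such R is euclidean — valid.
(B) the dual of axiom 4: valid iff R is transitive. Every such R is transitive — valid.
(C) [R]q → q is axiom T; it is valid on a frame exactly when R is reflexive. Every such R is reflexive, so valid.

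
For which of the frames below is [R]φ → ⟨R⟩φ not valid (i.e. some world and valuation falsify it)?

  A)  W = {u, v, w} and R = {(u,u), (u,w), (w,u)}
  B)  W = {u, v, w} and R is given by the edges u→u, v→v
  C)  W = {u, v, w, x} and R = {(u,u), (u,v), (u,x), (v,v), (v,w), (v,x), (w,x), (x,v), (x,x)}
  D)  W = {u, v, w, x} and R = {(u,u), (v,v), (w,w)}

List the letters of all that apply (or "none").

A, B, D

The schema [R]φ → ⟨R⟩φ is axiom D; it is valid on a frame iff R is serial.
(A) R is not serial (v has no R-successor), so the schema fails here.
(B) R is not serial (w has no R-successor), so the schema fails here.
(C) R is serial (every world has an R-successor), so the schema is valid here.
(D) R is not serial (x has no R-successor), so the schema fails here.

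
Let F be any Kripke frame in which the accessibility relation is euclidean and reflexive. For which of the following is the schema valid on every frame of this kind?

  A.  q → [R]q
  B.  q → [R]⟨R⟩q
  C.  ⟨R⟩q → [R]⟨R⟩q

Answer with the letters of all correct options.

B, C

A reflexive euclidean relation is also symmetric (from wRw and wRv the euclidean condition gives vRw) and hence transitive; it is an equivalence relation.
(A) q → [R]q (equivalent to ◇p→p) corresponds to R being a subset of the identity. Such an R need not be a subset of the identity, so not valid.
(B) axiom B: valid iff R is symmetric. Every such R is symmetric — valid.
(C) ⟨R⟩q → [R]⟨R⟩q is axiom 5; it is valid on a frame exactly when R is euclidean. Every such R is euclidean, so valid.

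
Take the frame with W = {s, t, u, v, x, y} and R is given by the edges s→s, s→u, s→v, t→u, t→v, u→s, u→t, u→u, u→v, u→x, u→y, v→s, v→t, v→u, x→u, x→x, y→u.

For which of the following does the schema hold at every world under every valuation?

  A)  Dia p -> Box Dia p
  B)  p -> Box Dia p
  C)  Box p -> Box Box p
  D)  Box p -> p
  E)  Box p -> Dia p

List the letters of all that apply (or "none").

R is not reflexive: not t R t.
R is symmetric: every R-edge is matched by its reverse.
R is not transitive: s R u and u R t but not s R t.
R is not euclidean: u R s and u R t but not s R t.
R is serial: every world has an R-successor.
(A) axiom 5: valid iff R is euclidean. R is not euclidean — not valid.
(B) p -> Box Dia p is axiom B, which corresponds to symmetry. R is symmetric — valid.
(C) Box p -> Box Box p is axiom 4, which corresponds to transitivity. R is not transitive — not valid.
(D) Box p -> p is axiom T, which corresponds to reflexivity. R is not reflexive — not valid.
(E) Box p -> Dia p (axiom D) characterises the serial frames. R is serial — valid.

B, E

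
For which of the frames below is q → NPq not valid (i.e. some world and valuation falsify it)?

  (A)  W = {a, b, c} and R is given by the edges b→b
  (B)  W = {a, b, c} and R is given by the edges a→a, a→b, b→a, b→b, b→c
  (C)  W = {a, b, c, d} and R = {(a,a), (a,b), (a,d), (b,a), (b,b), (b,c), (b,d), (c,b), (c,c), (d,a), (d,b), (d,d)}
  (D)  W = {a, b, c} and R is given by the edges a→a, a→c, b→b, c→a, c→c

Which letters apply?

B

The schema q → NPq is axiom B; it is valid on a frame iff R is symmetric.
(A) R is symmetric (every R-edge is matched by its reverse), so the schema is valid here.
(B) R is not symmetric (b R c but not c R b), so the schema fails here.
(C) R is symmetric (every R-edge is matched by its reverse), so the schema is valid here.
(D) R is symmetric (every R-edge is matched by its reverse), so the schema is valid here.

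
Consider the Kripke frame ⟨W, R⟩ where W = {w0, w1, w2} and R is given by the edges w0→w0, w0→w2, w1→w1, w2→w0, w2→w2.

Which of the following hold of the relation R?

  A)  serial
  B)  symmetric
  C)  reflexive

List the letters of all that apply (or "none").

(A) serial: every world has an R-successor.
(B) symmetric: every R-edge is matched by its reverse.
(C) reflexive: each world relates to itself.

A, B, C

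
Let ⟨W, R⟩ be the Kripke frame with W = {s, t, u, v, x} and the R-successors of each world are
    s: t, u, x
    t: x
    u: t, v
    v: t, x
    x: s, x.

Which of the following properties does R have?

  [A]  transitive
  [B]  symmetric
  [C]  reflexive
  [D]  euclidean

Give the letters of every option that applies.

(A) not transitive: s R u and u R v but not s R v.
(B) not symmetric: s R t but not t R s.
(C) not reflexive: not s R s.
(D) not euclidean: s R t and s R u but not t R u.

none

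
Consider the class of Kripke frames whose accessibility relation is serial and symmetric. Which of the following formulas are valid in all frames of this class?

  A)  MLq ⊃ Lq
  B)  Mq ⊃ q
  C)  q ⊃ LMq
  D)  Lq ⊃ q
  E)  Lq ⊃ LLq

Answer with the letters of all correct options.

(A) MLq ⊃ Lq is the dual of axiom 5, which corresponds to the euclidean property. Such an R need not be euclidean — not valid.
(B) Mq ⊃ q is valid only on frames where every R-edge is a self-loop. Such an R need not be a subset of the identity — not valid.
(C) q ⊃ LMq is axiom B; it is valid on a frame exactly when R is symmetric. Every such R is symmetric, so valid.
(D) Lq ⊃ q is axiom T; it is valid on a frame exactly when R is reflexive. Such an R need not be reflexive, so not valid.
(E) Lq ⊃ LLq is axiom 4, which corresponds to transitivity. Such an R need not be transitive — not valid.

C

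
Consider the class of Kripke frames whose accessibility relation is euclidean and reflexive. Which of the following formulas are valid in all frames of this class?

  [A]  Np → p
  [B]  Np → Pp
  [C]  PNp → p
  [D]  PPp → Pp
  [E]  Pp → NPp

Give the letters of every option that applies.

A reflexive euclidean relation is also symmetric (from wRw and wRv the euclidean condition gives vRw) and hence transitive; it is an equivalence relation.
(A) Np → p is axiom T; it is valid on a frame exactly when R is reflexive. Every such R is reflexive, so valid.
(B) Np → Pp (axiom D) characterises the serial frames. Every such R is serial — valid.
(C) the dual of axiom B: valid iff R is symmetric. Every such R is symmetric — valid.
(D) PPp → Pp is the dual of axiom 4; it is valid on a frame exactly when R is transitive. Every such R is transitive, so valid.
(E) axiom 5: valid iff R is euclidean. Every such R is euclidean — valid.

A, B, C, D, E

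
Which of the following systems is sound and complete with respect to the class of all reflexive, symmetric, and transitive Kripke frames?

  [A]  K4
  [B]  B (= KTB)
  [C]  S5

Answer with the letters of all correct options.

C

(A) K4 is determined by the class of transitive frames.
(B) B (= KTB) is determined by the class of reflexive and symmetric frames.
(C) S5 is determined by exactly this class.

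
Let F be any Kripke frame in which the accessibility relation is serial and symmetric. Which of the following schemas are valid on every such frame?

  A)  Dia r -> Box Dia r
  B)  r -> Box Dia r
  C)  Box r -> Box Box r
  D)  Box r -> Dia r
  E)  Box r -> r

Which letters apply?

(A) Dia r -> Box Dia r is axiom 5, which corresponds to the euclidean property. Such an R need not be euclidean — not valid.
(B) axiom B: valid iff R is symmetric. Every such R is symmetric — valid.
(C) axiom 4: valid iff R is transitive. Such an R need not be transitive — not valid.
(D) axiom D: valid iff R is serial. Every such R is serial — valid.
(E) axiom T: valid iff R is reflexive. Such an R need not be reflexive — not valid.

B, D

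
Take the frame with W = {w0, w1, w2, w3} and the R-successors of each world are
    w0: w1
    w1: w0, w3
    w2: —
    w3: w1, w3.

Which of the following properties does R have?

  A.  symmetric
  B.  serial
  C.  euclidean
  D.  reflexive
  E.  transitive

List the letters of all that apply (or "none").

(A) symmetric: every R-edge is matched by its reverse.
(B) not serial: w2 has no R-successor.
(C) not euclidean: w1 R w0 and w1 R w3 but not w0 R w3.
(D) not reflexive: not w0 R w0.
(E) not transitive: w0 R w1 and w1 R w0 but not w0 R w0.

A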